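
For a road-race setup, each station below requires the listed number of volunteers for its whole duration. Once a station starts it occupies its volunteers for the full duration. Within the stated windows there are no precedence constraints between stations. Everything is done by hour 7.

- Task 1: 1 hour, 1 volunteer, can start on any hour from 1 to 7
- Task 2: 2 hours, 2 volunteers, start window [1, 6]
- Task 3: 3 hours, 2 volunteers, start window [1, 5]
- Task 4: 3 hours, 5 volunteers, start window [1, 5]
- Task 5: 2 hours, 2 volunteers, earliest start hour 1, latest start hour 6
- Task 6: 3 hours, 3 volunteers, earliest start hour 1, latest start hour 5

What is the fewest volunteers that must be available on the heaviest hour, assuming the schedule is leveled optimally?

7

Early-start (Task 1@1, Task 2@1, Task 3@1, Task 4@1, Task 5@1, Task 6@1) gives peak 15: h1:15  h2:14  h3:10  h4:0  h5:0  h6:0  h7:0.
Shift Task 4→5, Task 5→3, Task 6→2.
Schedule Task 1@1, Task 2@1, Task 3@1, Task 4@5, Task 5@3, Task 6@2: h1:5  h2:7  h3:7  h4:5  h5:5  h6:5  h7:5 — peak 7.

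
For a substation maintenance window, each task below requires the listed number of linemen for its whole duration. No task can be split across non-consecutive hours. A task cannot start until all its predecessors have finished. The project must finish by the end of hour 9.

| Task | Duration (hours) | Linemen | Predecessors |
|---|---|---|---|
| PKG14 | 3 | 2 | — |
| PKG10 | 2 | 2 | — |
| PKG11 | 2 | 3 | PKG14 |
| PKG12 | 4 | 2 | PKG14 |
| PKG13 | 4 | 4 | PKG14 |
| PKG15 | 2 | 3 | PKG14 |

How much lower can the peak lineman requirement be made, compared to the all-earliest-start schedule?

Early-start peak: h1:4  h2:4  h3:2  h4:12  h5:12  h6:6  h7:6  h8:0  h9:0 ⇒ 12.
Leveled (PKG14@1, PKG10@1, PKG11@4, PKG12@6, PKG13@6, PKG15@4): h1:4  h2:4  h3:2  h4:6  h5:6  h6:6  h7:6  h8:6  h9:6 ⇒ 6.
Reduction 12 − 6 = 6.

6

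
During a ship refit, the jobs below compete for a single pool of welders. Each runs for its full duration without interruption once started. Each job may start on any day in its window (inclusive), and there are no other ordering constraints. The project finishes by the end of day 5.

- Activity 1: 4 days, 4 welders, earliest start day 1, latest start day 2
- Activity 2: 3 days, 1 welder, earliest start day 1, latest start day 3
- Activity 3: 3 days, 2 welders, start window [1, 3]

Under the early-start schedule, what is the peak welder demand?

7

Early-start schedule: Activity 1@1, Activity 2@1, Activity 3@1.
Load per day: day 1: 7, day 2: 7, day 3: 7, day 4: 4, day 5: 0.
Peak is 7.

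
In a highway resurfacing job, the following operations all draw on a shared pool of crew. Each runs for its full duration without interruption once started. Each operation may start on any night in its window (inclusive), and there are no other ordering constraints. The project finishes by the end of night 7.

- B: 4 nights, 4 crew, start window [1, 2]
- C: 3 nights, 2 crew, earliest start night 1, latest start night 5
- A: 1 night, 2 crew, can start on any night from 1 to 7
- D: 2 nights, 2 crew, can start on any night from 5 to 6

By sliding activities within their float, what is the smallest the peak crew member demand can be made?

4

Early-start (B@1, C@1, A@1, D@5) gives peak 8: n1:8  n2:6  n3:6  n4:4  n5:2  n6:2  n7:0.
Shift C→5, A→5, D→6.
Schedule B@1, C@5, A@5, D@6: n1:4  n2:4  n3:4  n4:4  n5:4  n6:4  n7:4 — peak 4.
Total crew member-nights = 28 over 7 nights ⇒ peak ≥ ⌈28/7⌉ = 4, so 4 is optimal.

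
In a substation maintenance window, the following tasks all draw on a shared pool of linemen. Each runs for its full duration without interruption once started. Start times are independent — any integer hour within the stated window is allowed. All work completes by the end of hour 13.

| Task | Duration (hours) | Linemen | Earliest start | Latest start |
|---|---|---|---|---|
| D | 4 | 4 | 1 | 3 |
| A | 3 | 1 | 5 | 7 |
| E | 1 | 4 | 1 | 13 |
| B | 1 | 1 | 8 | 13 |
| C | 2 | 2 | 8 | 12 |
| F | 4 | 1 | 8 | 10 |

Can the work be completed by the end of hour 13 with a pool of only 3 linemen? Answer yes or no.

no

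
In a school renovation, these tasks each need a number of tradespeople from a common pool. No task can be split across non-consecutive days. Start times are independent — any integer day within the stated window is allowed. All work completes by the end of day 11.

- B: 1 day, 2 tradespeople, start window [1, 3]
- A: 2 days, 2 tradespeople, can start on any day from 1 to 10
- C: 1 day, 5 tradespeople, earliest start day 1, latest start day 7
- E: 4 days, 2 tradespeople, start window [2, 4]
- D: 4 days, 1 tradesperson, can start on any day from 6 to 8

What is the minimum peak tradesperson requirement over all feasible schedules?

5

Early-start (B@1, A@1, C@1, E@2, D@6) gives peak 9: d1:9  d2:4  d3:2  d4:2  d5:2  d6:1  d7:1  d8:1  d9:1  d10:0  d11:0.
Shift C→3, E→4.
Schedule B@1, A@1, C@3, E@4, D@6: d1:4  d2:2  d3:5  d4:2  d5:2  d6:3  d7:3  d8:1  d9:1  d10:0  d11:0 — peak 5.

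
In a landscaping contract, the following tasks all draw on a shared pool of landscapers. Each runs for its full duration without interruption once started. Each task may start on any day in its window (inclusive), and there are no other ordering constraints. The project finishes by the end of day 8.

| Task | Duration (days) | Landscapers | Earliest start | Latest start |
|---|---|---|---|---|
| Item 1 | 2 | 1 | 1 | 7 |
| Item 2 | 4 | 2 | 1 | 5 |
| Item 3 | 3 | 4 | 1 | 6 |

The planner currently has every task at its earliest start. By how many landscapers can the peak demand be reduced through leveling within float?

Early-start peak: d1:7  d2:7  d3:6  d4:2  d5:0  d6:0  d7:0  d8:0 ⇒ 7.
Leveled (Item 1@1, Item 2@1, Item 3@5): d1:3  d2:3  d3:2  d4:2  d5:4  d6:4  d7:4  d8:0 ⇒ 4.
Reduction 7 − 4 = 3.

3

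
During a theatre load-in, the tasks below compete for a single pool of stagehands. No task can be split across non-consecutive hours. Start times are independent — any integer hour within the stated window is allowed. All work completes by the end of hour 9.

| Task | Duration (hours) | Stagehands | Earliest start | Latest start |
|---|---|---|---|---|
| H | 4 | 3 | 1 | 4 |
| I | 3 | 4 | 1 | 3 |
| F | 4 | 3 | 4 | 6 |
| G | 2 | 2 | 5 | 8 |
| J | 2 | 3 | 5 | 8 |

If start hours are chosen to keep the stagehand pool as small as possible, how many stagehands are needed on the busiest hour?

Early-start (H@1, I@1, F@4, G@5, J@5) gives peak 8: h1:7  h2:7  h3:7  h4:6  h5:8  h6:8  h7:3  h8:0  h9:0.
Shift H→4, G→8, J→8.
Schedule H@4, I@1, F@4, G@8, J@8: h1:4  h2:4  h3:4  h4:6  h5:6  h6:6  h7:6  h8:5  h9:5 — peak 6.
Total stagehand-hours = 46 over 9 hours ⇒ peak ≥ ⌈46/9⌉ = 6, so 6 is optimal.

6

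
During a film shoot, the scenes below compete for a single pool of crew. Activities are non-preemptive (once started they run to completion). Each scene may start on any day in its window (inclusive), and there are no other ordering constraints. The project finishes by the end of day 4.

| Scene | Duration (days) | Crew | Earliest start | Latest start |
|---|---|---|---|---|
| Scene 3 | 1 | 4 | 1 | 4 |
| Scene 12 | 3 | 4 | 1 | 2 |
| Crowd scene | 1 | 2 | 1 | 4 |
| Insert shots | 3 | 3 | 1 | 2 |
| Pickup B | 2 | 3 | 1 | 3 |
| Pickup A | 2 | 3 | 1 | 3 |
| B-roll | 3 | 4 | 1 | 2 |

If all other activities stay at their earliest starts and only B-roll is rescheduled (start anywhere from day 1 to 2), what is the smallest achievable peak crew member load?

19

B-roll@1: d1:23  d2:17  d3:11  d4:0 → peak 23
B-roll@2: d1:19  d2:17  d3:11  d4:4 → peak 19
Best is B-roll@2, peak 19.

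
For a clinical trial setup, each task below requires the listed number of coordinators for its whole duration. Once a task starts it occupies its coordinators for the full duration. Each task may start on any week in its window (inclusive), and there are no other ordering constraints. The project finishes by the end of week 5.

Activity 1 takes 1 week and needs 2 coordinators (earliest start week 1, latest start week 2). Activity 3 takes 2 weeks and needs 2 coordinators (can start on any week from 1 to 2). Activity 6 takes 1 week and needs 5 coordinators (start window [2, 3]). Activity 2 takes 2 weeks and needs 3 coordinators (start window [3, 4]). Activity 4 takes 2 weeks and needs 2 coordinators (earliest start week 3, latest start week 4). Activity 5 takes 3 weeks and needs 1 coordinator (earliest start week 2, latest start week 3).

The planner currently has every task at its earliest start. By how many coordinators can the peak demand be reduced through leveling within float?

Early-start peak: w1:4  w2:8  w3:6  w4:6  w5:0 ⇒ 8.
Leveled (Activity 1@1, Activity 3@1, Activity 6@3, Activity 2@4, Activity 4@4, Activity 5@2): w1:4  w2:3  w3:6  w4:6  w5:5 ⇒ 6.
Reduction 8 − 6 = 2.

2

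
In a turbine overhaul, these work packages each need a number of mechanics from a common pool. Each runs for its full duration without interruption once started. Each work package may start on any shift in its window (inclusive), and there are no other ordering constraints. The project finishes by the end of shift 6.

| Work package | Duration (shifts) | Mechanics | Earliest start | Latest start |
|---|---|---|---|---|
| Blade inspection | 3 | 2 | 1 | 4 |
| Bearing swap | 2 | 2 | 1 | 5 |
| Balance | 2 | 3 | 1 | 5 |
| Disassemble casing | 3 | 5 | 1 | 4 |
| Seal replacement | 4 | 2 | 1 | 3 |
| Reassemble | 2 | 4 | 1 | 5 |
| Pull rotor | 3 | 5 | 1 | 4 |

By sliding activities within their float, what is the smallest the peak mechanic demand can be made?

Early-start (Blade inspection@1, Bearing swap@1, Balance@1, Disassemble casing@1, Seal replacement@1, Reassemble@1, Pull rotor@1) gives peak 23: s1:23  s2:23  s3:14  s4:2  s5:0  s6:0.
Shift Bearing swap→3, Seal replacement→3, Reassemble→5, Pull rotor→4.
Schedule Blade inspection@1, Bearing swap@3, Balance@1, Disassemble casing@1, Seal replacement@3, Reassemble@5, Pull rotor@4: s1:10  s2:10  s3:11  s4:9  s5:11  s6:11 — peak 11.
Total mechanic-shifts = 62 over 6 shifts ⇒ peak ≥ ⌈62/6⌉ = 11, so 11 is optimal.

11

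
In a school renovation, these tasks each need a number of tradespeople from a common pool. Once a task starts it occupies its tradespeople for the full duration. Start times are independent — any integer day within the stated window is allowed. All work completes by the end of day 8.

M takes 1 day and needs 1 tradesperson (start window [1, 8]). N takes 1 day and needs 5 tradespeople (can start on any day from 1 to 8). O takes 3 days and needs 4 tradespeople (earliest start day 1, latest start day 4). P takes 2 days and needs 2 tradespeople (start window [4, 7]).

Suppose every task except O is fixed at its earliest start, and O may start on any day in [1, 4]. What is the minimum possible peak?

6

O@1: d1:10  d2:4  d3:4  d4:2  d5:2  d6:0  d7:0  d8:0 → peak 10
O@2: d1:6  d2:4  d3:4  d4:6  d5:2  d6:0  d7:0  d8:0 → peak 6
O@3: d1:6  d2:0  d3:4  d4:6  d5:6  d6:0  d7:0  d8:0 → peak 6
O@4: d1:6  d2:0  d3:0  d4:6  d5:6  d6:4  d7:0  d8:0 → peak 6
Best is O@2, peak 6.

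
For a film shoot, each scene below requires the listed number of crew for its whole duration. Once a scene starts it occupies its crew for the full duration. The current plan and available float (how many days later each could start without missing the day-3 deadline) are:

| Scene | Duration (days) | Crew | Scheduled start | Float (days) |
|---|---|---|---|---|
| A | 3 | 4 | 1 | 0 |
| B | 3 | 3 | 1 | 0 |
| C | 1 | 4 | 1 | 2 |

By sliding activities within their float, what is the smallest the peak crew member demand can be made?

11

Schedule A@1, B@1, C@1: d1:11  d2:7  d3:7 — peak 11.
No arrangement of the 3 feasible schedules does better.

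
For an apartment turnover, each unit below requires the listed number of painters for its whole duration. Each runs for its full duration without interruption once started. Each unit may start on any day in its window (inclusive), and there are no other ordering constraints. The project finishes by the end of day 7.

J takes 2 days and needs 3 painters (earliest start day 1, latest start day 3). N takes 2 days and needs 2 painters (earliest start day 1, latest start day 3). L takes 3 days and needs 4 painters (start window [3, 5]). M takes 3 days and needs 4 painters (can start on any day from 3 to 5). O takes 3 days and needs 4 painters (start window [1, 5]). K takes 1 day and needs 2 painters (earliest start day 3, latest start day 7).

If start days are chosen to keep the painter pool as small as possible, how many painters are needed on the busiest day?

Early-start (J@1, N@1, L@3, M@3, O@1, K@3) gives peak 14: d1:9  d2:9  d3:14  d4:8  d5:8  d6:0  d7:0.
Shift N→3, L→4, M→5.
Schedule J@1, N@3, L@4, M@5, O@1, K@3: d1:7  d2:7  d3:8  d4:6  d5:8  d6:8  d7:4 — peak 8.

8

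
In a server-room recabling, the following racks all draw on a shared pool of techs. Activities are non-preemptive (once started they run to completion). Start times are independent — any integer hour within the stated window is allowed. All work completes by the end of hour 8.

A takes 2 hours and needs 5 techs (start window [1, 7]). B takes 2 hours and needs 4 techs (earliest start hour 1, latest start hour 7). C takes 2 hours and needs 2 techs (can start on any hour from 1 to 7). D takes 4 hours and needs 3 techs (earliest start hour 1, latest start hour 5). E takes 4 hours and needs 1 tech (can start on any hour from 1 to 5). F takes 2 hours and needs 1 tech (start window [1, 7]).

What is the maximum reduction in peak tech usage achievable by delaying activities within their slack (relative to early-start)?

11

Early-start peak: h1:16  h2:16  h3:4  h4:4  h5:0  h6:0  h7:0  h8:0 ⇒ 16.
Leveled (A@1, B@3, C@7, D@5, E@3, F@5): h1:5  h2:5  h3:5  h4:5  h5:5  h6:5  h7:5  h8:5 ⇒ 5.
Reduction 16 − 5 = 11.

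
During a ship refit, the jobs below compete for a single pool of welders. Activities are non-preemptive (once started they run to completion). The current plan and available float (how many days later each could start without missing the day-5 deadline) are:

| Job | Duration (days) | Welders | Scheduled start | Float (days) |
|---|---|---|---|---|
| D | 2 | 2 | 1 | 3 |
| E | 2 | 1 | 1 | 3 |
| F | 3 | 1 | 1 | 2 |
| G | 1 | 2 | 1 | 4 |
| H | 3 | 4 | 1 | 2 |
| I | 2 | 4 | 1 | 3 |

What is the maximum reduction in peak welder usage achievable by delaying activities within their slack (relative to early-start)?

7

Early-start peak: d1:14  d2:12  d3:5  d4:0  d5:0 ⇒ 14.
Leveled (D@1, E@1, F@3, G@3, H@1, I@4): d1:7  d2:7  d3:7  d4:5  d5:5 ⇒ 7.
Reduction 14 − 7 = 7.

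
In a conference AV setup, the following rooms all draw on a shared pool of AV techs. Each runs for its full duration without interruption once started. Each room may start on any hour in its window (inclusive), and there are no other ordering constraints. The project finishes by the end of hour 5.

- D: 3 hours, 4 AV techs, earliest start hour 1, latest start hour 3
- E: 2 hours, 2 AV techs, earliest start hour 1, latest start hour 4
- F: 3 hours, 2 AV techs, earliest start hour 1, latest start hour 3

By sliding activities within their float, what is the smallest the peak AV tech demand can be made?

Early-start (D@1, E@1, F@1) gives peak 8: h1:8  h2:8  h3:6  h4:0  h5:0.
Shift F→3.
Schedule D@1, E@1, F@3: h1:6  h2:6  h3:6  h4:2  h5:2 — peak 6.

6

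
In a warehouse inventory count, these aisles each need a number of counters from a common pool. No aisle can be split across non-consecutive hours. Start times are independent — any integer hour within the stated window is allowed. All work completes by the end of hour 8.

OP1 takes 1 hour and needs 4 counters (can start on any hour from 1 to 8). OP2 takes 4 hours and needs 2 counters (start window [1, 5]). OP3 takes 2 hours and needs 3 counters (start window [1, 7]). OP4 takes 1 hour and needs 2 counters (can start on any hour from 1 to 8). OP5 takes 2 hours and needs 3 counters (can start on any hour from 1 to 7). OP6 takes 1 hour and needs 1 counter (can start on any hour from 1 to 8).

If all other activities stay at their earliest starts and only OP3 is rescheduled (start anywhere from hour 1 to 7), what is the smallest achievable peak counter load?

OP3@1: h1:15  h2:8  h3:2  h4:2  h5:0  h6:0  h7:0  h8:0 → peak 15
OP3@2: h1:12  h2:8  h3:5  h4:2  h5:0  h6:0  h7:0  h8:0 → peak 12
OP3@3: h1:12  h2:5  h3:5  h4:5  h5:0  h6:0  h7:0  h8:0 → peak 12
OP3@4: h1:12  h2:5  h3:2  h4:5  h5:3  h6:0  h7:0  h8:0 → peak 12
OP3@5: h1:12  h2:5  h3:2  h4:2  h5:3  h6:3  h7:0  h8:0 → peak 12
OP3@6: h1:12  h2:5  h3:2  h4:2  h5:0  h6:3  h7:3  h8:0 → peak 12
OP3@7: h1:12  h2:5  h3:2  h4:2  h5:0  h6:0  h7:3  h8:3 → peak 12
Best is OP3@2, peak 12.

12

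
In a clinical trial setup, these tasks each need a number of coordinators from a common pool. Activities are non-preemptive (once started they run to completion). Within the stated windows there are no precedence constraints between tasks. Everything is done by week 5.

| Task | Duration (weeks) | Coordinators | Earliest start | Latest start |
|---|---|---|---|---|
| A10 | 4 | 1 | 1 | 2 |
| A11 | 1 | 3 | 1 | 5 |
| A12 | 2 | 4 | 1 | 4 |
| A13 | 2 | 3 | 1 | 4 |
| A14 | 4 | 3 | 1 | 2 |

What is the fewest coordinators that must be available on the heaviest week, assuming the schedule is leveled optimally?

8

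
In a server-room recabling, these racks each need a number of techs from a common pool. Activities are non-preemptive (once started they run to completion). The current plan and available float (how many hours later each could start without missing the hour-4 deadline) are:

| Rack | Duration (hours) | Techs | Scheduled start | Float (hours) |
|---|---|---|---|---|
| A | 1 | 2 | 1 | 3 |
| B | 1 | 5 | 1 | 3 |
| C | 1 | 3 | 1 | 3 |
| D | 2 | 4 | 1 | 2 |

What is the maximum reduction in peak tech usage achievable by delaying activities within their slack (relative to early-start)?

Early-start peak: h1:14  h2:4  h3:0  h4:0 ⇒ 14.
Leveled (A@1, B@2, C@1, D@3): h1:5  h2:5  h3:4  h4:4 ⇒ 5.
Reduction 14 − 5 = 9.

9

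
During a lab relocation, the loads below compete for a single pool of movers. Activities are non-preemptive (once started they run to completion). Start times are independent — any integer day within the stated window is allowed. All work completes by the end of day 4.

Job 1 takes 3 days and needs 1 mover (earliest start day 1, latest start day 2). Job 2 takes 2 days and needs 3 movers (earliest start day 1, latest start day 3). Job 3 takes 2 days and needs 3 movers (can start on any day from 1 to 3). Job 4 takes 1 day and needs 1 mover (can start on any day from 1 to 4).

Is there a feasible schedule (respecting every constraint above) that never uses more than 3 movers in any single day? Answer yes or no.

Total mover-days = 16; over 4 days the average is 16/4 > 3, so some day must exceed 3.

no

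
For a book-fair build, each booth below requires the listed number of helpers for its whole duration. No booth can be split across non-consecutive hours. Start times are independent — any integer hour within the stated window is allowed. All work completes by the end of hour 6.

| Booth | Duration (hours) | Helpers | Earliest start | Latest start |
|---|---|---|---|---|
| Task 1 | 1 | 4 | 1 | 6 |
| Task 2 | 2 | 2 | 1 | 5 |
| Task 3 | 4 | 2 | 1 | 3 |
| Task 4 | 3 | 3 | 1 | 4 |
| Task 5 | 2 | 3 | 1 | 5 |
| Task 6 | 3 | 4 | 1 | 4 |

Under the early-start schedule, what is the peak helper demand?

Early-start schedule: Task 1@1, Task 2@1, Task 3@1, Task 4@1, Task 5@1, Task 6@1.
Load per hour: hour 1: 18, hour 2: 14, hour 3: 9, hour 4: 2, hour 5: 0, hour 6: 0.
Peak is 18.

18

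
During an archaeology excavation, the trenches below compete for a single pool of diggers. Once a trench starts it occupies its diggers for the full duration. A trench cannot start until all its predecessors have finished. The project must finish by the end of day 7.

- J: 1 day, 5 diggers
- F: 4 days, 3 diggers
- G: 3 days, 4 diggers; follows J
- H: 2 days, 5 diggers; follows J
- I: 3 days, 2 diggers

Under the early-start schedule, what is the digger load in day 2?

At early start, day 2 has: F, G, H, I.
Demand: 3 + 4 + 5 + 2 = 14.

14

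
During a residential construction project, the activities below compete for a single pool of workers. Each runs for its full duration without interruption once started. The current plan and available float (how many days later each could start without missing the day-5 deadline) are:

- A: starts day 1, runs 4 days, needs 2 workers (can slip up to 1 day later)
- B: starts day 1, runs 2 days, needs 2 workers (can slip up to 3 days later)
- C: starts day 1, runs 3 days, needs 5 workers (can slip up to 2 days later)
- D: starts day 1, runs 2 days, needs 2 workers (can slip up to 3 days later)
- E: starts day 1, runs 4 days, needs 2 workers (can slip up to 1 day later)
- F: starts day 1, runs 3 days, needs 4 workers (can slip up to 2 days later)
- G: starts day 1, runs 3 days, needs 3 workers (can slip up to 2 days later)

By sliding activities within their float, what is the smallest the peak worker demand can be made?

16

Early-start (A@1, B@1, C@1, D@1, E@1, F@1, G@1) gives peak 20: d1:20  d2:20  d3:16  d4:4  d5:0.
Shift F→3.
Schedule A@1, B@1, C@1, D@1, E@1, F@3, G@1: d1:16  d2:16  d3:16  d4:8  d5:4 — peak 16.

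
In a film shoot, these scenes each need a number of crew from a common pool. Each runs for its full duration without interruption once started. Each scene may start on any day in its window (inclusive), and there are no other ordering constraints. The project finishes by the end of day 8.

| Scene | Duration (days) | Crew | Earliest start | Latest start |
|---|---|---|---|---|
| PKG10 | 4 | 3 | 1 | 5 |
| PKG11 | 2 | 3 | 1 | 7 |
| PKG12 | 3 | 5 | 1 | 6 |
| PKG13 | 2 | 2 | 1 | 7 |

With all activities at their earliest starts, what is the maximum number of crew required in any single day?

Early-start schedule: PKG10@1, PKG11@1, PKG12@1, PKG13@1.
Load per day: day 1: 13, day 2: 13, day 3: 8, day 4: 3, day 5: 0, day 6: 0, day 7: 0, day 8: 0.
Peak is 13.

13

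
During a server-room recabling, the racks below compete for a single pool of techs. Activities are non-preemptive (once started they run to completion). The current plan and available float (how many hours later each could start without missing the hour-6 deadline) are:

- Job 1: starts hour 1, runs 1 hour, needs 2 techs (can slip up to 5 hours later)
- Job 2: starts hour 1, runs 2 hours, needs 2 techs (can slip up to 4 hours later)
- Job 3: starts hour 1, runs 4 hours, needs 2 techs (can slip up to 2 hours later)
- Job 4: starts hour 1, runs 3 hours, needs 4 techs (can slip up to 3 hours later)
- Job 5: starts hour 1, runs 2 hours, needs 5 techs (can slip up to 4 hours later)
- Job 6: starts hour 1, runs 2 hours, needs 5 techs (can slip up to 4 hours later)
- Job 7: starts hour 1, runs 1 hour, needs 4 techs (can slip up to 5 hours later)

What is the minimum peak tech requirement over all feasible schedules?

Early-start (Job 1@1, Job 2@1, Job 3@1, Job 4@1, Job 5@1, Job 6@1, Job 7@1) gives peak 24: h1:24  h2:18  h3:6  h4:2  h5:0  h6:0.
Shift Job 2→2, Job 4→3, Job 6→5, Job 7→6.
Schedule Job 1@1, Job 2@2, Job 3@1, Job 4@3, Job 5@1, Job 6@5, Job 7@6: h1:9  h2:9  h3:8  h4:6  h5:9  h6:9 — peak 9.
Total tech-hours = 50 over 6 hours ⇒ peak ≥ ⌈50/6⌉ = 9, so 9 is optimal.

9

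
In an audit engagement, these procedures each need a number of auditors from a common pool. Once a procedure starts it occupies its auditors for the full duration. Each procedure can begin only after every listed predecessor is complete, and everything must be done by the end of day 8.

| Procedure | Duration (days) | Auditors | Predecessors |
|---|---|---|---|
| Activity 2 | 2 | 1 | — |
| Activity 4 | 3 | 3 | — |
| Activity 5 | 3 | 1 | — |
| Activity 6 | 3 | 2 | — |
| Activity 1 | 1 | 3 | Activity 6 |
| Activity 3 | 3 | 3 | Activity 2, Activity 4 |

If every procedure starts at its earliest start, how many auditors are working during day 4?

6

At early start, day 4 has: Activity 1, Activity 3.
Demand: 3 + 3 = 6.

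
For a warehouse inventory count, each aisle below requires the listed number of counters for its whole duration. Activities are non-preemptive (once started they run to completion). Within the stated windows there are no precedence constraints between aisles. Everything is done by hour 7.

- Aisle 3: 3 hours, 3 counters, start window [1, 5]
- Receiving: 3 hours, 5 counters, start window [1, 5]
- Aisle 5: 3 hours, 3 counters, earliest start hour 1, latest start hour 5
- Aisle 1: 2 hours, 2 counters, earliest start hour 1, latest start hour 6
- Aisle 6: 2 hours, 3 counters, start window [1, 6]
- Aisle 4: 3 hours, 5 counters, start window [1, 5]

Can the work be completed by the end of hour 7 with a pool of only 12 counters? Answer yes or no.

Schedule Aisle 3@1, Receiving@4, Aisle 5@1, Aisle 1@1, Aisle 6@3, Aisle 4@5: h1:8  h2:8  h3:9  h4:8  h5:10  h6:10  h7:5 — peak 10 ≤ 12.

yes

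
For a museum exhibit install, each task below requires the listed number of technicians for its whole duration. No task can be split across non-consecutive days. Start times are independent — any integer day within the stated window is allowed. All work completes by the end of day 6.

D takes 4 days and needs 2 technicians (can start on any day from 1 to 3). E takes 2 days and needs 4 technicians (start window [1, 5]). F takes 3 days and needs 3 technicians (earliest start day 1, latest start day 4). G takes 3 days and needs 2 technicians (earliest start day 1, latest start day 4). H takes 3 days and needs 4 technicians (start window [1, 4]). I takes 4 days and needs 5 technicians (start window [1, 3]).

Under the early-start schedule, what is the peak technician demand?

Early-start schedule: D@1, E@1, F@1, G@1, H@1, I@1.
Load per day: day 1: 20, day 2: 20, day 3: 16, day 4: 7, day 5: 0, day 6: 0.
Peak is 20.

20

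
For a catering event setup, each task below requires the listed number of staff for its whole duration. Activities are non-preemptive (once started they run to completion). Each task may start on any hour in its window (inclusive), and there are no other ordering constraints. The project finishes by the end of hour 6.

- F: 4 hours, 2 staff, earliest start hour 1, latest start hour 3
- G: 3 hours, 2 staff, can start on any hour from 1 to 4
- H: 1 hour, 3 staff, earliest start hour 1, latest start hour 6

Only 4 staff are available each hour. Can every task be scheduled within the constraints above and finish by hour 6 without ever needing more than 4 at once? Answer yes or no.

Schedule F@1, G@1, H@5: h1:4  h2:4  h3:4  h4:2  h5:3  h6:0 — peak 4 ≤ 4.

yes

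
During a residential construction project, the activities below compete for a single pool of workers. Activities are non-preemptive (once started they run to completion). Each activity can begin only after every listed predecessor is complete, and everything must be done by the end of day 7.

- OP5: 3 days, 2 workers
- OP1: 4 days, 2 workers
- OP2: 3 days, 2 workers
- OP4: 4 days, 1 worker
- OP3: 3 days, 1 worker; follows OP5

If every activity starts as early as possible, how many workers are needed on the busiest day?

7

Early-start schedule: OP5@1, OP1@1, OP2@1, OP4@1, OP3@4.
Load per day: day 1: 7, day 2: 7, day 3: 7, day 4: 4, day 5: 1, day 6: 1, day 7: 0.
Peak is 7.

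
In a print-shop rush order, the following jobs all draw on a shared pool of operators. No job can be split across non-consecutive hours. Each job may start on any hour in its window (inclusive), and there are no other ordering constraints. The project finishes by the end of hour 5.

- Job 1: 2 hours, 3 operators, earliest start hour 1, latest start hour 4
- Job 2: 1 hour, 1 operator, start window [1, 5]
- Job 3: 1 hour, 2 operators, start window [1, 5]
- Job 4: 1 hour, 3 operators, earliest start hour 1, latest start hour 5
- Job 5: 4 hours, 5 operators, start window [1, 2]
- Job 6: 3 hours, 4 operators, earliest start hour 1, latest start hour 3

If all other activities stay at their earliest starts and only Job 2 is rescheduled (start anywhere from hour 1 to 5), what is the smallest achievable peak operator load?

Job 2@1: h1:18  h2:12  h3:9  h4:5  h5:0 → peak 18
Job 2@2: h1:17  h2:13  h3:9  h4:5  h5:0 → peak 17
Job 2@3: h1:17  h2:12  h3:10  h4:5  h5:0 → peak 17
Job 2@4: h1:17  h2:12  h3:9  h4:6  h5:0 → peak 17
Job 2@5: h1:17  h2:12  h3:9  h4:5  h5:1 → peak 17
Best is Job 2@2, peak 17.

17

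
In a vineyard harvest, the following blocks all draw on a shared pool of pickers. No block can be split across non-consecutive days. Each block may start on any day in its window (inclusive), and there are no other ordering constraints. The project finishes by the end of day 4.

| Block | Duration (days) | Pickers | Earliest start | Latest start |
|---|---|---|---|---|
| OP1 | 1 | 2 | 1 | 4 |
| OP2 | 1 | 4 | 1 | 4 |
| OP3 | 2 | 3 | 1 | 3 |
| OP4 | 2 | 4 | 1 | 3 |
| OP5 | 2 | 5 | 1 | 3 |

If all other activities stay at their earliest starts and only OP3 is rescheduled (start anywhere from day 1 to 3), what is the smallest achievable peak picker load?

15

OP3@1: d1:18  d2:12  d3:0  d4:0 → peak 18
OP3@2: d1:15  d2:12  d3:3  d4:0 → peak 15
OP3@3: d1:15  d2:9  d3:3  d4:3 → peak 15
Best is OP3@2, peak 15.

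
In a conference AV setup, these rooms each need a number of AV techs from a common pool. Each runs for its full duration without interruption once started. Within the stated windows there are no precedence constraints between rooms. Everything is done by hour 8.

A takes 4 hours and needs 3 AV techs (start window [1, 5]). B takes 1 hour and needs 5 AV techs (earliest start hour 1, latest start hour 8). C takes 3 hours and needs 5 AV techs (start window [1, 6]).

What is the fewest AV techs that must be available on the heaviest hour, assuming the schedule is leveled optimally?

Early-start (A@1, B@1, C@1) gives peak 13: h1:13  h2:8  h3:8  h4:3  h5:0  h6:0  h7:0  h8:0.
Shift B→5, C→6.
Schedule A@1, B@5, C@6: h1:3  h2:3  h3:3  h4:3  h5:5  h6:5  h7:5  h8:5 — peak 5.

5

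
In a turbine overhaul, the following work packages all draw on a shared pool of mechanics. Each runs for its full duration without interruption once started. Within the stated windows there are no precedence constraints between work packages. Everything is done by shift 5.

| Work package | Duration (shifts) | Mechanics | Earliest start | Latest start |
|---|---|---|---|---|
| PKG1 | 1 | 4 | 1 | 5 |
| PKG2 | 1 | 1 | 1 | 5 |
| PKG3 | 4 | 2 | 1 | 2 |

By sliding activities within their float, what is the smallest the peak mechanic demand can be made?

4

Early-start (PKG1@1, PKG2@1, PKG3@1) gives peak 7: s1:7  s2:2  s3:2  s4:2  s5:0.
Shift PKG2→2, PKG3→2.
Schedule PKG1@1, PKG2@2, PKG3@2: s1:4  s2:3  s3:2  s4:2  s5:2 — peak 4.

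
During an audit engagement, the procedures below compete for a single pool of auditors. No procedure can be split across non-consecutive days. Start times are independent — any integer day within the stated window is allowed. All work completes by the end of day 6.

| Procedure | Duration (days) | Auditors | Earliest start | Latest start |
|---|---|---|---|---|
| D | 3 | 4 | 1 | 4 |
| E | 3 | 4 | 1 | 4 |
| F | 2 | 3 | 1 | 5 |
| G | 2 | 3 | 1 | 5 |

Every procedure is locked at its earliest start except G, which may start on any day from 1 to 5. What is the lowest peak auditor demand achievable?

11

G@1: d1:14  d2:14  d3:8  d4:0  d5:0  d6:0 → peak 14
G@2: d1:11  d2:14  d3:11  d4:0  d5:0  d6:0 → peak 14
G@3: d1:11  d2:11  d3:11  d4:3  d5:0  d6:0 → peak 11
G@4: d1:11  d2:11  d3:8  d4:3  d5:3  d6:0 → peak 11
G@5: d1:11  d2:11  d3:8  d4:0  d5:3  d6:3 → peak 11
Best is G@3, peak 11.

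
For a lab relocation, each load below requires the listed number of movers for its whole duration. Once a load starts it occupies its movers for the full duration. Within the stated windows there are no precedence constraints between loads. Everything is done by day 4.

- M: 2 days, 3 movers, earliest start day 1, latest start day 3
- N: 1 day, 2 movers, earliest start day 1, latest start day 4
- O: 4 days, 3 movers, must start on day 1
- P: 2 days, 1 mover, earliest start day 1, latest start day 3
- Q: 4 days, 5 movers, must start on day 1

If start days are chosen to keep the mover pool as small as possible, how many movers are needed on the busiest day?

Early-start (M@1, N@1, O@1, P@1, Q@1) gives peak 14: d1:14  d2:12  d3:8  d4:8.
Shift N→3, P→3.
Schedule M@1, N@3, O@1, P@3, Q@1: d1:11  d2:11  d3:11  d4:9 — peak 11.
Total mover-days = 42 over 4 days ⇒ peak ≥ ⌈42/4⌉ = 11, so 11 is optimal.

11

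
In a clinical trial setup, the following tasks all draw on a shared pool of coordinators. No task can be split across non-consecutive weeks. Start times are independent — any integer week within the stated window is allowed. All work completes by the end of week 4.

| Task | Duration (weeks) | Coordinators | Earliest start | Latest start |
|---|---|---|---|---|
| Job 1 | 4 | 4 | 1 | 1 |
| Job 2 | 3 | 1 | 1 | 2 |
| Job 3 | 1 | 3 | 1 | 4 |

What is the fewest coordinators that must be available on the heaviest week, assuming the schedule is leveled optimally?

7

Early-start (Job 1@1, Job 2@1, Job 3@1) gives peak 8: w1:8  w2:5  w3:5  w4:4.
Shift Job 3→4.
Schedule Job 1@1, Job 2@1, Job 3@4: w1:5  w2:5  w3:5  w4:7 — peak 7.
No arrangement of the 8 feasible schedules does better.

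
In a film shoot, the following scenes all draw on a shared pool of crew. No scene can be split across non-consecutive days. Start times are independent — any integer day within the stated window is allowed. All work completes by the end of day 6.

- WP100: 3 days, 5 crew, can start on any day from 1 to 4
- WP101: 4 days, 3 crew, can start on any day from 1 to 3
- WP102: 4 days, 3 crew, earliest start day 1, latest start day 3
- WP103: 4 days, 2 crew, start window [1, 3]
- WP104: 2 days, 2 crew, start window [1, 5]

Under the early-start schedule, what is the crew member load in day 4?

At early start, day 4 has: WP101, WP102, WP103.
Demand: 3 + 3 + 2 = 8.

8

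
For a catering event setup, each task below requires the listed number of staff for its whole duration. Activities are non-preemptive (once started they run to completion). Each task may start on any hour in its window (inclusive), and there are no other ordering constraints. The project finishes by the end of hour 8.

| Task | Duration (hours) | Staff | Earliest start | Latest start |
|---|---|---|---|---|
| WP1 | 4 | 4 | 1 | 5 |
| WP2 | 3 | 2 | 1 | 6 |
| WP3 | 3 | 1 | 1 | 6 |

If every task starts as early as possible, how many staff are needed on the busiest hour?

Early-start schedule: WP1@1, WP2@1, WP3@1.
Load per hour: hour 1: 7, hour 2: 7, hour 3: 7, hour 4: 4, hour 5: 0, hour 6: 0, hour 7: 0, hour 8: 0.
Peak is 7.

7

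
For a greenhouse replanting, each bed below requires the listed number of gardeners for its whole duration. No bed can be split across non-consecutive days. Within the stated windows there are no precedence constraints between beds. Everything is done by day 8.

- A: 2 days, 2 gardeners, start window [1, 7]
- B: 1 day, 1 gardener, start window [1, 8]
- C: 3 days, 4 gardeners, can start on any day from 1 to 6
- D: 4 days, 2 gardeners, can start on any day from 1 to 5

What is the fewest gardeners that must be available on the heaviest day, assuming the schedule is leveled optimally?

4

Early-start (A@1, B@1, C@1, D@1) gives peak 9: d1:9  d2:8  d3:6  d4:2  d5:0  d6:0  d7:0  d8:0.
Shift C→6, D→2.
Schedule A@1, B@1, C@6, D@2: d1:3  d2:4  d3:2  d4:2  d5:2  d6:4  d7:4  d8:4 — peak 4.
Total gardener-days = 25 over 8 days ⇒ peak ≥ ⌈25/8⌉ = 4, so 4 is optimal.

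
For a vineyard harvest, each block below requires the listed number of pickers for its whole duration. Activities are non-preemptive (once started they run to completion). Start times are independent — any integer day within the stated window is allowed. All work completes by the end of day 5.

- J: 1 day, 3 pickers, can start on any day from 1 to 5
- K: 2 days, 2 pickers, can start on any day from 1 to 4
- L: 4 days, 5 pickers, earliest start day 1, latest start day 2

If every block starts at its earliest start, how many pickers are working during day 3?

5

At early start, day 3 has: L.
Demand: 5 = 5.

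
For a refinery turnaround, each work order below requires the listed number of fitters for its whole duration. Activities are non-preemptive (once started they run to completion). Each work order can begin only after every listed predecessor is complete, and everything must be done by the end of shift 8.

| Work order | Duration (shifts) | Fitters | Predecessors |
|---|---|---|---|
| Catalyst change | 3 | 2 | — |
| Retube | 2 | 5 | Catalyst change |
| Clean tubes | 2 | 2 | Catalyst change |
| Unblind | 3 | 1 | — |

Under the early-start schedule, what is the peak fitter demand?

7

Early-start schedule: Catalyst change@1, Retube@4, Clean tubes@4, Unblind@1.
Load per shift: shift 1: 3, shift 2: 3, shift 3: 3, shift 4: 7, shift 5: 7, shift 6: 0, shift 7: 0, shift 8: 0.
Peak is 7.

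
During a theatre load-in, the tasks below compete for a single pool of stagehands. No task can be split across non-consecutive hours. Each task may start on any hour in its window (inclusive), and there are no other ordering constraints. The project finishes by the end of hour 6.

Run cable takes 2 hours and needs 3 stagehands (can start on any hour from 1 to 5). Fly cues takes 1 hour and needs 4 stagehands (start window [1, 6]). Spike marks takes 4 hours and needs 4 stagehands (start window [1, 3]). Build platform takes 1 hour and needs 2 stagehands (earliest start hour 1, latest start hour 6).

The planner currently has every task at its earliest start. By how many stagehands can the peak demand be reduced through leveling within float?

6

Early-start peak: h1:13  h2:7  h3:4  h4:4  h5:0  h6:0 ⇒ 13.
Leveled (Run cable@1, Fly cues@1, Spike marks@2, Build platform@3): h1:7  h2:7  h3:6  h4:4  h5:4  h6:0 ⇒ 7.
Reduction 13 − 7 = 6.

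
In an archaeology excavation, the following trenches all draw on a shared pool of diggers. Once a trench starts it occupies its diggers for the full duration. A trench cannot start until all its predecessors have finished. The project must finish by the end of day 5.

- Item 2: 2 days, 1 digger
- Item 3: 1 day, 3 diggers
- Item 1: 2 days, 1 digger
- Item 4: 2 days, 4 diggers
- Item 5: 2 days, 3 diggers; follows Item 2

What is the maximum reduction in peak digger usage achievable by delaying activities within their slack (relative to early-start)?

4

Early-start peak: d1:9  d2:6  d3:3  d4:3  d5:0 ⇒ 9.
Leveled (Item 2@1, Item 3@1, Item 1@3, Item 4@2, Item 5@4): d1:4  d2:5  d3:5  d4:4  d5:3 ⇒ 5.
Reduction 9 − 5 = 4.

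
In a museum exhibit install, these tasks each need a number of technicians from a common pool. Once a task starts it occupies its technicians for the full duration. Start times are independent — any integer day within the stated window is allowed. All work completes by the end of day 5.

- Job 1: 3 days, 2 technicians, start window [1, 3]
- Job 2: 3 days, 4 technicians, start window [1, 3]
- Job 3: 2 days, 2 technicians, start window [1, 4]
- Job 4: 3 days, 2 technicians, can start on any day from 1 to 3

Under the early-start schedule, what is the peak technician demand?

Early-start schedule: Job 1@1, Job 2@1, Job 3@1, Job 4@1.
Load per day: day 1: 10, day 2: 10, day 3: 8, day 4: 0, day 5: 0.
Peak is 10.

10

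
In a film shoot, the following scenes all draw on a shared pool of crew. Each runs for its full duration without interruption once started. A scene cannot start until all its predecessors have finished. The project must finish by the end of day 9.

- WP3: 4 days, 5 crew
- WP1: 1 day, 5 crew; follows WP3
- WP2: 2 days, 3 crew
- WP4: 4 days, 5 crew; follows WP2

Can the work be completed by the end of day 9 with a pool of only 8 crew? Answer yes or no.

Schedule WP3@1, WP1@5, WP2@1, WP4@6: d1:8  d2:8  d3:5  d4:5  d5:5  d6:5  d7:5  d8:5  d9:5 — peak 8 ≤ 8.

yes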